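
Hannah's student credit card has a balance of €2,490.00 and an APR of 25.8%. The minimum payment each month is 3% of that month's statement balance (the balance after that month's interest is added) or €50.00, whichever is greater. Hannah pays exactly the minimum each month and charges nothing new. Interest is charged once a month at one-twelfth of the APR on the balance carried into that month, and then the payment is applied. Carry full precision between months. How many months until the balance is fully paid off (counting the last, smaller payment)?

Monthly rate r = 25.8%/12 = 2.15% = 0.0215.
While 3% of the post-interest balance exceeds €50.00, each month B ← (B·(1+r))·(1 − 0.03), i.e. B shrinks by the factor (1+r)·0.97 = 0.99086.
This holds for months 1–47. Entering month 48 the balance is €1,616.87; 3% of the post-interest balance is now below €50.00, so the flat €50.00 minimum applies from here.
From month 48 a fixed €50.00 at rate r clears €1,616.87 in 56 more payments. Total: 47 + 56 = 103 months.

103 months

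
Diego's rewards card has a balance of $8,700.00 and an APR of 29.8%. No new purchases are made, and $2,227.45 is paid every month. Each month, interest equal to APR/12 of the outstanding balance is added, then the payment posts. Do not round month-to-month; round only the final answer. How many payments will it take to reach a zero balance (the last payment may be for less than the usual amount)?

Monthly rate r = 29.8%/12 = 2.48333% = 0.0248333.
Recurrence: B ← B·(1+r) − $2,227.45.
Month 1: interest $216.05; balance after payment $6,688.60.
Month 2: interest $166.10; balance after payment $4,627.25.
Month 3: interest $114.91; balance after payment $2,514.71.
Month 4: interest $62.45; balance after payment $349.71.
Month 5: interest $8.68; balance after payment $0.00.

5 months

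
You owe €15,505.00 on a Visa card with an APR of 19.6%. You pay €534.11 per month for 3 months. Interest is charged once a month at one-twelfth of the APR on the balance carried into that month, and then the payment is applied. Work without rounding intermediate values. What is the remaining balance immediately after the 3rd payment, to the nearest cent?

Monthly rate r = 19.6%/12 = 1.63333% = 0.0163333.
Each month: B ← B·(1+r) − €534.11.
Month 1: interest €253.25; balance after payment €15,224.14.
Month 2: interest €248.66; balance after payment €14,938.69.
Month 3: interest €244.00; balance after payment €14,648.58.

€14,648.58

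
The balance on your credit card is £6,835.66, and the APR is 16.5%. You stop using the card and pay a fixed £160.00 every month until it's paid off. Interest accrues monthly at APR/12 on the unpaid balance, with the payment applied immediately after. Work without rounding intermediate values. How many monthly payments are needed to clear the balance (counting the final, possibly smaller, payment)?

Monthly rate r = 16.5%/12 = 1.375% = 0.01375.
Recurrence: B ← B·(1+r) − £160.00.
Month 1: interest £93.99; balance after payment £6,769.65.
Month 2: interest £93.08; balance after payment £6,702.73.
Closed form: n = −ln(1 − rB₀/P)/ln(1+r) = −ln(0.41256)/ln(1.01375) ≈ 64.832, so the balance reaches zero during payment 65.

65 payments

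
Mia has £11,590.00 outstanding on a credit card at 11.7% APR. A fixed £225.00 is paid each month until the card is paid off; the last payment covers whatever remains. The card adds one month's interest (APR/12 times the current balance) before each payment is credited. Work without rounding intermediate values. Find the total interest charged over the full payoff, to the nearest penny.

Monthly rate r = 11.7%/12 = 0.975% = 0.00975.
Payoff takes n = ⌈−ln(1 − rB₀/P)/ln(1+r)⌉ = ⌈71.899⌉ = 72 payments; the last is £202.47.
Total paid = 71·£225.00 + £202.47 = £16,177.47.
Total interest = total paid − principal = £16,177.47 − £11,590.00 = £4,587.47.

£4,587.47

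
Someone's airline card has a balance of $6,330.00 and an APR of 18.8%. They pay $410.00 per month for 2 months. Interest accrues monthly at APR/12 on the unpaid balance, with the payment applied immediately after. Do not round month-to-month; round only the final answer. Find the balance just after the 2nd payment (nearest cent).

Monthly rate r = 18.8%/12 = 1.56667% = 0.0156667.
Each month: B ← B·(1+r) − $410.00.
Month 1: interest $99.17; balance after payment $6,019.17.
Month 2: interest $94.30; balance after payment $5,703.47.

$5,703.47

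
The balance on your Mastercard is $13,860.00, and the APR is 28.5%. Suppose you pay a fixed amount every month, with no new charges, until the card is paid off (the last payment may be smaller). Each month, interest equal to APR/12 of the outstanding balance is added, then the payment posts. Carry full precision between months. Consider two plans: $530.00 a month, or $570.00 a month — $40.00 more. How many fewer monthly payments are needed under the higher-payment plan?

5 fewer payments

Monthly rate r = 28.5%/12 = 2.375% = 0.02375.
At $530.00/mo: n = ⌈−ln(1 − rB₀/P)/ln(1+r)⌉ = 42 payments (last $183.77); total interest = total paid − $13,860.00 = $8,053.77.
At $570.00/mo: 37 payments (last $403.55); total interest $7,063.55.
Payments saved = 42 − 37 = 5.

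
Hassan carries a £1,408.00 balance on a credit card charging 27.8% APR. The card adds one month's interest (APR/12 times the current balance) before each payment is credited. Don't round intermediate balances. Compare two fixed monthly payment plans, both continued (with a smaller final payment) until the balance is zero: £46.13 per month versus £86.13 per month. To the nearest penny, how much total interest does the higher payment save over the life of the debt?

Monthly rate r = 27.8%/12 = 2.31667% = 0.0231667.
At £46.13/mo: n = ⌈−ln(1 − rB₀/P)/ln(1+r)⌉ = 54 payments (last £28.54); total interest = total paid − £1,408.00 = £1,065.43.
At £86.13/mo: 21 payments (last £67.55); total interest £382.15.
Interest saved = £1,065.43 − £382.15 = £683.28.

£683.28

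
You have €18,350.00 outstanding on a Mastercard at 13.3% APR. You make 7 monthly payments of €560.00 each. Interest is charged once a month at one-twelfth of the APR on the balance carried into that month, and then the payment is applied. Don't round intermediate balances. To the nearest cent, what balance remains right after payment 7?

€15,769.10

Monthly rate r = 13.3%/12 = 1.10833% = 0.0110833.
Each month: B ← B·(1+r) − €560.00.
Month 1: interest €203.38; balance after payment €17,993.38.
Month 2: interest €199.43; balance after payment €17,632.81.
Month 3: interest €195.43; balance after payment €17,268.24.
Month 4: interest €191.39; balance after payment €16,899.63.
Month 5: interest €187.30; balance after payment €16,526.93.
Month 6: interest €183.17; balance after payment €16,150.10.
Month 7: interest €179.00; balance after payment €15,769.10.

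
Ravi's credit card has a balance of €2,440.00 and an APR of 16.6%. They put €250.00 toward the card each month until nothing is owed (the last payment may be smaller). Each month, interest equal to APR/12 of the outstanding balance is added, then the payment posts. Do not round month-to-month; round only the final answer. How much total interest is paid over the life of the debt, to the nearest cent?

Monthly rate r = 16.6%/12 = 1.38333% = 0.0138333.
Payoff takes n = ⌈−ln(1 − rB₀/P)/ln(1+r)⌉ = ⌈10.557⌉ = 11 payments; the last is €139.74.
Total paid = 10·€250.00 + €139.74 = €2,639.74.
Total interest = total paid − principal = €2,639.74 − €2,440.00 = €199.74.

€199.74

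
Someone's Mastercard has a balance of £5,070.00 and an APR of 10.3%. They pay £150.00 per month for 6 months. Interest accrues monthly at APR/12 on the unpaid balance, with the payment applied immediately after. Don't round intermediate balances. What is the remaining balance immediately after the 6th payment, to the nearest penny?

Monthly rate r = 10.3%/12 = 0.858333% = 0.00858333.
Each month: B ← B·(1+r) − £150.00.
Month 1: interest £43.52; balance after payment £4,963.52.
Month 2: interest £42.60; balance after payment £4,856.12.
Month 3: interest £41.68; balance after payment £4,747.80.
Month 4: interest £40.75; balance after payment £4,638.55.
Month 5: interest £39.81; balance after payment £4,528.37.
Month 6: interest £38.87; balance after payment £4,417.24.

£4,417.24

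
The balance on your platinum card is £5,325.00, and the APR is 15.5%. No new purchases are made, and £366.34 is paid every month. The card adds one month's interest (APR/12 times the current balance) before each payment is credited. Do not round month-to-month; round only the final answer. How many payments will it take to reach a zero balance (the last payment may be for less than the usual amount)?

17 months

Monthly rate r = 15.5%/12 = 1.29167% = 0.0129167.
Recurrence: B ← B·(1+r) − £366.34.
Month 1: interest £68.78; balance after payment £5,027.44.
Month 2: interest £64.94; balance after payment £4,726.04.
Closed form: n = −ln(1 − rB₀/P)/ln(1+r) = −ln(0.81225)/ln(1.01292) ≈ 16.203, so the balance reaches zero during payment 17.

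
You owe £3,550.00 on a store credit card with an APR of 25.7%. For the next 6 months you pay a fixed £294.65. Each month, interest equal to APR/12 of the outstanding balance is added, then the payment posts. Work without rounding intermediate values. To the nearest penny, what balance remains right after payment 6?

£2,166.01

Monthly rate r = 25.7%/12 = 2.14167% = 0.0214167.
Each month: B ← B·(1+r) − £294.65.
Month 1: interest £76.03; balance after payment £3,331.38.
Month 2: interest £71.35; balance after payment £3,108.08.
Month 3: interest £66.56; balance after payment £2,879.99.
Month 4: interest £61.68; balance after payment £2,647.02.
Month 5: interest £56.69; balance after payment £2,409.06.
Month 6: interest £51.59; balance after payment £2,166.01.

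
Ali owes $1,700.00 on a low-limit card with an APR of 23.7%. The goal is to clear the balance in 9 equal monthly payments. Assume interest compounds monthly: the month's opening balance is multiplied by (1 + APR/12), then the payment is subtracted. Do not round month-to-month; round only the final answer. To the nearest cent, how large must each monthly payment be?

Monthly rate r = 23.7%/12 = 1.975% = 0.01975.
Level-payment amortization: P = B₀·r / (1 − (1+r)^(−n)) = 1700.00·0.01975 / (1 − 1.01975^(−9)).
Denominator 1 − (1+r)^(−9) = 0.161396686.
P = 33.575 / 0.161396686 ≈ 208.03.

$208.03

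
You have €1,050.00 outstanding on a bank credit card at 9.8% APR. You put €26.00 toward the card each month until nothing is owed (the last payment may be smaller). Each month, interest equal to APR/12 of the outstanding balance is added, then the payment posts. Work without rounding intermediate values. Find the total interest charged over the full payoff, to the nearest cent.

Monthly rate r = 9.8%/12 = 0.816667% = 0.00816667.
Payoff takes n = ⌈−ln(1 − rB₀/P)/ln(1+r)⌉ = ⌈49.203⌉ = 50 payments; the last is €5.29.
Total paid = 49·€26.00 + €5.29 = €1,279.29.
Total interest = total paid − principal = €1,279.29 − €1,050.00 = €229.29.

€229.29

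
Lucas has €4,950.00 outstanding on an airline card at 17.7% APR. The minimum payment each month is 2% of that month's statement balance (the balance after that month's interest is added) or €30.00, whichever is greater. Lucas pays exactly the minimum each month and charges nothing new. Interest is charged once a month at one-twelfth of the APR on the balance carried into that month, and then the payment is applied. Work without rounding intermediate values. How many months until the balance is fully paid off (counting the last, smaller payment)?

306 months

Monthly rate r = 17.7%/12 = 1.475% = 0.01475.
While 2% of the post-interest balance exceeds €30.00, each month B ← (B·(1+r))·(1 − 0.02), i.e. B shrinks by the factor (1+r)·0.98 = 0.99445.
This holds for months 1–218. Entering month 219 the balance is €1,472.87; 2% of the post-interest balance is now below €30.00, so the flat €30.00 minimum applies from here.
From month 219 a fixed €30.00 at rate r clears €1,472.87 in 88 more payments. Total: 218 + 88 = 306 months.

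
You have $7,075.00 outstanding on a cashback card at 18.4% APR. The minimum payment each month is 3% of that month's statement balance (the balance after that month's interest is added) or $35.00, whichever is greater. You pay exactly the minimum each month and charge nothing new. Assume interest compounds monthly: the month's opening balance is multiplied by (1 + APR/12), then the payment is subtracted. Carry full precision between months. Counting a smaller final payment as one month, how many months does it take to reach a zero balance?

166 months

Monthly rate r = 18.4%/12 = 1.53333% = 0.0153333.
While 3% of the post-interest balance exceeds $35.00, each month B ← (B·(1+r))·(1 − 0.03), i.e. B shrinks by the factor (1+r)·0.97 = 0.98487.
This holds for months 1–120. Entering month 121 the balance is $1,135.98; 3% of the post-interest balance is now below $35.00, so the flat $35.00 minimum applies from here.
From month 121 a fixed $35.00 at rate r clears $1,135.98 in 46 more payments. Total: 120 + 46 = 166 months.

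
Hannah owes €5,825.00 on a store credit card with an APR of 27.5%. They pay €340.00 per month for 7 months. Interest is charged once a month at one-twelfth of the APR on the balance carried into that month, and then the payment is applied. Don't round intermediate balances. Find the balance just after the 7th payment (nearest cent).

€4,276.16

Monthly rate r = 27.5%/12 = 2.29167% = 0.0229167.
Each month: B ← B·(1+r) − €340.00.
Month 1: interest €133.49; balance after payment €5,618.49.
Month 2: interest €128.76; balance after payment €5,407.25.
Month 3: interest €123.92; balance after payment €5,191.16.
Month 4: interest €118.96; balance after payment €4,970.13.
Month 5: interest €113.90; balance after payment €4,744.03.
Month 6: interest €108.72; balance after payment €4,512.74.
Month 7: interest €103.42; balance after payment €4,276.16.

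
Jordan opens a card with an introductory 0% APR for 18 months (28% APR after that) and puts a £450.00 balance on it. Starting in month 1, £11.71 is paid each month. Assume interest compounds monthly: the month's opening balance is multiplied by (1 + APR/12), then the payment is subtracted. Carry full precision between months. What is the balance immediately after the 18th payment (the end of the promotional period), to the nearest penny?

£239.22

Promo months 1–18 at r₀ = 0%/12 = 0; months 19+ at r₁ = 28%/12 = 0.0233333.
After month 18 (no interest yet): B = £450.00 − 18·£11.71 = £239.22.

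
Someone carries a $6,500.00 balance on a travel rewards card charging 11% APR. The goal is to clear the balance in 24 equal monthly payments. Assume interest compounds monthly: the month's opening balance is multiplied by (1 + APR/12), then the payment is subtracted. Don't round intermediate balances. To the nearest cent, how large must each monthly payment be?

$302.95

Monthly rate r = 11%/12 = 0.916667% = 0.00916667.
Level-payment amortization: P = B₀·r / (1 − (1+r)^(−n)) = 6500.00·0.00916667 / (1 − 1.00917^(−24)).
Denominator 1 − (1+r)^(−24) = 0.196676504.
P = 59.5833 / 0.196676504 ≈ 302.95.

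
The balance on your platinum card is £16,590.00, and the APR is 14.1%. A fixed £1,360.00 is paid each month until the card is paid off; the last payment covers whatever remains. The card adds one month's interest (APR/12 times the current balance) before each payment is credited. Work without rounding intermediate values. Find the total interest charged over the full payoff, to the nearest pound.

£1,423

Monthly rate r = 14.1%/12 = 1.175% = 0.01175.
Payoff takes n = ⌈−ln(1 − rB₀/P)/ln(1+r)⌉ = ⌈13.244⌉ = 14 payments; the last is £332.82.
Total paid = 13·£1,360.00 + £332.82 = £18,012.82.
Total interest = total paid − principal = £18,012.82 − £16,590.00 = £1,422.82.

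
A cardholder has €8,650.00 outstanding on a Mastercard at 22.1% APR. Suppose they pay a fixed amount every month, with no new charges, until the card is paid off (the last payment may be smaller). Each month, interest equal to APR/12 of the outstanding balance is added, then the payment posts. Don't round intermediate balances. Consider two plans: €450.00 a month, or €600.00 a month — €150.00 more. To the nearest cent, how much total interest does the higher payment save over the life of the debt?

€629.47

Monthly rate r = 22.1%/12 = 1.84167% = 0.0184167.
At €450.00/mo: n = ⌈−ln(1 − rB₀/P)/ln(1+r)⌉ = 24 payments (last €425.33); total interest = total paid − €8,650.00 = €2,125.33.
At €600.00/mo: 17 payments (last €545.86); total interest €1,495.86.
Interest saved = €2,125.33 − €1,495.86 = €629.47.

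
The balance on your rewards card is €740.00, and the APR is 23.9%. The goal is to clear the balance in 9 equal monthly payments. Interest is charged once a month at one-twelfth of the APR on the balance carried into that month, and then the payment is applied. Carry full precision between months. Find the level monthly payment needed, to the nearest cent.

Monthly rate r = 23.9%/12 = 1.99167% = 0.0199167.
Level-payment amortization: P = B₀·r / (1 − (1+r)^(−n)) = 740.00·0.0199167 / (1 − 1.01992^(−9)).
Denominator 1 − (1+r)^(−9) = 0.162629221.
P = 14.7383 / 0.162629221 ≈ 90.63.

€90.63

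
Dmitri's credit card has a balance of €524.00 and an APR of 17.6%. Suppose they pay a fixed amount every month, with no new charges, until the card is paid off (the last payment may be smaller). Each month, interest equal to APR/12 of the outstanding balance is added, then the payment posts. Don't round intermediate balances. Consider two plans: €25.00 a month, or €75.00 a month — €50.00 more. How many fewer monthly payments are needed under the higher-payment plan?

18 fewer payments

Monthly rate r = 17.6%/12 = 1.46667% = 0.0146667.
At €25.00/mo: n = ⌈−ln(1 − rB₀/P)/ln(1+r)⌉ = 26 payments (last €5.73); total interest = total paid − €524.00 = €106.73.
At €75.00/mo: 8 payments (last €32.01); total interest €33.01.
Payments saved = 26 − 8 = 18.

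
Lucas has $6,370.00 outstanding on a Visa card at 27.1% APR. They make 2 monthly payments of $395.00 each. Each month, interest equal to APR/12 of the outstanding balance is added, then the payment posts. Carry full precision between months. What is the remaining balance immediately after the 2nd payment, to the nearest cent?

$5,862.04

Monthly rate r = 27.1%/12 = 2.25833% = 0.0225833.
Each month: B ← B·(1+r) − $395.00.
Month 1: interest $143.86; balance after payment $6,118.86.
Month 2: interest $138.18; balance after payment $5,862.04.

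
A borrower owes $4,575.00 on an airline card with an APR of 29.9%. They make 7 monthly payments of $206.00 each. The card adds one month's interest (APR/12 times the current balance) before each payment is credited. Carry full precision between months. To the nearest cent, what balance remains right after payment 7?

Monthly rate r = 29.9%/12 = 2.49167% = 0.0249167.
Each month: B ← B·(1+r) − $206.00.
Month 1: interest $113.99; balance after payment $4,482.99.
Month 2: interest $111.70; balance after payment $4,388.70.
Month 3: interest $109.35; balance after payment $4,292.05.
Month 4: interest $106.94; balance after payment $4,192.99.
Month 5: interest $104.48; balance after payment $4,091.47.
Month 6: interest $101.95; balance after payment $3,987.41.
Month 7: interest $99.35; balance after payment $3,880.76.

$3,880.76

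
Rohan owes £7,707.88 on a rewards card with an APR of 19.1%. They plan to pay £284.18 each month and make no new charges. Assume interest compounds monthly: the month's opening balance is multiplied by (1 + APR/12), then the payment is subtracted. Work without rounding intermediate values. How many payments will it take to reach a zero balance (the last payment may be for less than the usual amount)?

36 months

Monthly rate r = 19.1%/12 = 1.59167% = 0.0159167.
Recurrence: B ← B·(1+r) − £284.18.
Month 1: interest £122.68; balance after payment £7,546.38.
Month 2: interest £120.11; balance after payment £7,382.32.
Closed form: n = −ln(1 − rB₀/P)/ln(1+r) = −ln(0.56829)/ln(1.01592) ≈ 35.787, so the balance reaches zero during payment 36.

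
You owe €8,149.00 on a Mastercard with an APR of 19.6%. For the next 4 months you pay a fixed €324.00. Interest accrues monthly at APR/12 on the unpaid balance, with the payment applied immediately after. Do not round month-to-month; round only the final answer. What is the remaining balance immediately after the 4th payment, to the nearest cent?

Monthly rate r = 19.6%/12 = 1.63333% = 0.0163333.
Each month: B ← B·(1+r) − €324.00.
Month 1: interest €133.10; balance after payment €7,958.10.
Month 2: interest €129.98; balance after payment €7,764.08.
Month 3: interest €126.81; balance after payment €7,566.90.
Month 4: interest €123.59; balance after payment €7,366.49.

€7,366.49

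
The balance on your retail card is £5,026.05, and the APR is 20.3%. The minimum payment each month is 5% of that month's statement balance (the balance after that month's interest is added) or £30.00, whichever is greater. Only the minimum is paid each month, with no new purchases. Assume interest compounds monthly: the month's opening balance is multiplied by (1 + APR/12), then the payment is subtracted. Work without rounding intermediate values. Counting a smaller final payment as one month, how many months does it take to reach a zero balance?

Monthly rate r = 20.3%/12 = 1.69167% = 0.0169167.
While 5% of the post-interest balance exceeds £30.00, each month B ← (B·(1+r))·(1 − 0.05), i.e. B shrinks by the factor (1+r)·0.95 = 0.96607.
This holds for months 1–63. Entering month 64 the balance is £571.20; 5% of the post-interest balance is now below £30.00, so the flat £30.00 minimum applies from here.
From month 64 a fixed £30.00 at rate r clears £571.20 in 24 more payments. Total: 63 + 24 = 87 months.

87 months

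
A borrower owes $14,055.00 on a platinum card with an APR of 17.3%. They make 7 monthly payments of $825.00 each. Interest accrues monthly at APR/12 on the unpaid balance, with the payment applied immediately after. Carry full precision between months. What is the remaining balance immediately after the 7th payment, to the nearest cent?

Monthly rate r = 17.3%/12 = 1.44167% = 0.0144167.
Each month: B ← B·(1+r) − $825.00.
Month 1: interest $202.63; balance after payment $13,432.63.
Month 2: interest $193.65; balance after payment $12,801.28.
Month 3: interest $184.55; balance after payment $12,160.83.
Month 4: interest $175.32; balance after payment $11,511.15.
Month 5: interest $165.95; balance after payment $10,852.10.
Month 6: interest $156.45; balance after payment $10,183.55.
Month 7: interest $146.81; balance after payment $9,505.37.

$9,505.37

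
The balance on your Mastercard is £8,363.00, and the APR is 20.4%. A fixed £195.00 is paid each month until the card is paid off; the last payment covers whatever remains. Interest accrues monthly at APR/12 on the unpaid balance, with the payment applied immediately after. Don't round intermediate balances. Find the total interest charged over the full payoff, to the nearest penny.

£6,744.27

Monthly rate r = 20.4%/12 = 1.7% = 0.017.
Payoff takes n = ⌈−ln(1 − rB₀/P)/ln(1+r)⌉ = ⌈77.471⌉ = 78 payments; the last is £92.27.
Total paid = 77·£195.00 + £92.27 = £15,107.27.
Total interest = total paid − principal = £15,107.27 − £8,363.00 = £6,744.27.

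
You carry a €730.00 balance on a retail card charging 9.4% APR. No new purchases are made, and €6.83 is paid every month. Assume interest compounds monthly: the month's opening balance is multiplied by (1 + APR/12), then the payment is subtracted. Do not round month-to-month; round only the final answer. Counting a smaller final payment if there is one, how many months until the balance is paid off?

233 payments

Monthly rate r = 9.4%/12 = 0.783333% = 0.00783333.
Recurrence: B ← B·(1+r) − €6.83.
Month 1: interest €5.72; balance after payment €728.89.
Month 2: interest €5.71; balance after payment €727.77.
Closed form: n = −ln(1 − rB₀/P)/ln(1+r) = −ln(0.16276)/ln(1.00783) ≈ 232.668, so the balance reaches zero during payment 233.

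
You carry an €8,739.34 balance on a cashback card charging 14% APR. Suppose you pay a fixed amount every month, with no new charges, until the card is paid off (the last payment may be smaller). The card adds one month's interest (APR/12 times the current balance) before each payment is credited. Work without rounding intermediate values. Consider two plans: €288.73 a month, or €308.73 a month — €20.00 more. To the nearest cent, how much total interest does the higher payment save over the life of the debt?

€173.89

Monthly rate r = 14%/12 = 1.16667% = 0.0116667.
At €288.73/mo: n = ⌈−ln(1 − rB₀/P)/ln(1+r)⌉ = 38 payments (last €160.73); total interest = total paid − €8,739.34 = €2,104.40.
At €308.73/mo: 35 payments (last €173.03); total interest €1,930.51.
Interest saved = €2,104.40 − €1,930.51 = €173.89.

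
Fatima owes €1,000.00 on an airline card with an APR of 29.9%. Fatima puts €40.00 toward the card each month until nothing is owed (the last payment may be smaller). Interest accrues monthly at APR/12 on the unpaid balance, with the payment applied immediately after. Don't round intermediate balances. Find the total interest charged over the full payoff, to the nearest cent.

Monthly rate r = 29.9%/12 = 2.49167% = 0.0249167.
Payoff takes n = ⌈−ln(1 − rB₀/P)/ln(1+r)⌉ = ⌈39.628⌉ = 40 payments; the last is €25.22.
Total paid = 39·€40.00 + €25.22 = €1,585.22.
Total interest = total paid − principal = €1,585.22 − €1,000.00 = €585.22.

€585.22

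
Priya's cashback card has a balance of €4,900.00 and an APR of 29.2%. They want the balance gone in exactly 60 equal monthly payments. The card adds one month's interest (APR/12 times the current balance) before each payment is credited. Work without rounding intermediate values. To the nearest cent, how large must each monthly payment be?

Monthly rate r = 29.2%/12 = 2.43333% = 0.0243333.
Level-payment amortization: P = B₀·r / (1 − (1+r)^(−n)) = 4900.00·0.0243333 / (1 − 1.02433^(−60)).
Denominator 1 − (1+r)^(−60) = 0.763668469.
P = 119.233 / 0.763668469 ≈ 156.13.

€156.13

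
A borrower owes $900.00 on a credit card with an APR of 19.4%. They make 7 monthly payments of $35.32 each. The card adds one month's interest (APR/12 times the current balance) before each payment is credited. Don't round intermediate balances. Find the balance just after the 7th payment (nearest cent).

$747.37

Monthly rate r = 19.4%/12 = 1.61667% = 0.0161667.
Each month: B ← B·(1+r) − $35.32.
Month 1: interest $14.55; balance after payment $879.23.
Month 2: interest $14.21; balance after payment $858.12.
Month 3: interest $13.87; balance after payment $836.68.
Month 4: interest $13.53; balance after payment $814.88.
Month 5: interest $13.17; balance after payment $792.74.
Month 6: interest $12.82; balance after payment $770.23.
Month 7: interest $12.45; balance after payment $747.37.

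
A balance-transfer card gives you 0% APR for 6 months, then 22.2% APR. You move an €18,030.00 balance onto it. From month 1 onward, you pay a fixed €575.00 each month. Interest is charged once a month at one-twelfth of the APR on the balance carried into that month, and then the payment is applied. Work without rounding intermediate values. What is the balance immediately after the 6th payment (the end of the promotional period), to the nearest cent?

€14,580.00

Promo months 1–6 at r₀ = 0%/12 = 0; months 7+ at r₁ = 22.2%/12 = 0.0185.
After month 6 (no interest yet): B = €18,030.00 − 6·€575.00 = €14,580.00.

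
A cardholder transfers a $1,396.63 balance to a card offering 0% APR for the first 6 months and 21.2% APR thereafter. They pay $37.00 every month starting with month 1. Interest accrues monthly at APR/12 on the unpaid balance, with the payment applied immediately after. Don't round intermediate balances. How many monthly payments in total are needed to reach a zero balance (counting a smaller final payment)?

Promo months 1–6 at r₀ = 0%/12 = 0; months 7+ at r₁ = 21.2%/12 = 0.0176667.
After month 6 (no interest yet): B = $1,396.63 − 6·$37.00 = $1,174.63.
Then at r₁ with $37.00/mo: n₂ = −ln(1 − r₁·B/P)/ln(1+r₁) ≈ 46.99 → 47 more payments.

53 months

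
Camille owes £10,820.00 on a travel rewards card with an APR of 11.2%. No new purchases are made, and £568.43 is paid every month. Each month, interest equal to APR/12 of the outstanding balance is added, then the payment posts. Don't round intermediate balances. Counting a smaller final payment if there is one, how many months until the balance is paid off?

22 payments

Monthly rate r = 11.2%/12 = 0.933333% = 0.00933333.
Recurrence: B ← B·(1+r) − £568.43.
Month 1: interest £100.99; balance after payment £10,352.56.
Month 2: interest £96.62; balance after payment £9,880.75.
Closed form: n = −ln(1 − rB₀/P)/ln(1+r) = −ln(0.82234)/ln(1.00933) ≈ 21.055, so the balance reaches zero during payment 22.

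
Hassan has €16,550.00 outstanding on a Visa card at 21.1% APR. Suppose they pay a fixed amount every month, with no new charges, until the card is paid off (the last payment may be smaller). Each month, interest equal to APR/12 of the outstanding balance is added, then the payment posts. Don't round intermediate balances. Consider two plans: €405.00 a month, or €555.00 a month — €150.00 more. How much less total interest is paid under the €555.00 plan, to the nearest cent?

Monthly rate r = 21.1%/12 = 1.75833% = 0.0175833.
At €405.00/mo: n = ⌈−ln(1 − rB₀/P)/ln(1+r)⌉ = 73 payments (last €296.40); total interest = total paid − €16,550.00 = €12,906.40.
At €555.00/mo: 43 payments (last €349.86); total interest €7,109.86.
Interest saved = €12,906.40 − €7,109.86 = €5,796.54.

€5,796.54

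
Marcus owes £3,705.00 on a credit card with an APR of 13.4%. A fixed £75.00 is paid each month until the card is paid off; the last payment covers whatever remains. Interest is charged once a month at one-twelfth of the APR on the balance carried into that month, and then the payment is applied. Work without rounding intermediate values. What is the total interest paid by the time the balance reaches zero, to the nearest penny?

£1,712.63

Monthly rate r = 13.4%/12 = 1.11667% = 0.0111667.
Payoff takes n = ⌈−ln(1 − rB₀/P)/ln(1+r)⌉ = ⌈72.234⌉ = 73 payments; the last is £17.63.
Total paid = 72·£75.00 + £17.63 = £5,417.63.
Total interest = total paid − principal = £5,417.63 − £3,705.00 = £1,712.63.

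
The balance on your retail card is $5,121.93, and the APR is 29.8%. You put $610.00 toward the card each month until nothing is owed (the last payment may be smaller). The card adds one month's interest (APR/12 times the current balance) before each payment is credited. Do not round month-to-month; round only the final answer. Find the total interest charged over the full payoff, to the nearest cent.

$695.08

Monthly rate r = 29.8%/12 = 2.48333% = 0.0248333.
Payoff takes n = ⌈−ln(1 − rB₀/P)/ln(1+r)⌉ = ⌈9.533⌉ = 10 payments; the last is $327.01.
Total paid = 9·$610.00 + $327.01 = $5,817.01.
Total interest = total paid − principal = $5,817.01 − $5,121.93 = $695.08.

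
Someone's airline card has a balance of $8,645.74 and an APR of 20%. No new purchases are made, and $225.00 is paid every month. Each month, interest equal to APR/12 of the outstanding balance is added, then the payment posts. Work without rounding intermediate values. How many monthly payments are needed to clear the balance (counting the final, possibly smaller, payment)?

62 months

Monthly rate r = 20%/12 = 1.66667% = 0.0166667.
Recurrence: B ← B·(1+r) − $225.00.
Month 1: interest $144.10; balance after payment $8,564.84.
Month 2: interest $142.75; balance after payment $8,482.58.
Closed form: n = −ln(1 − rB₀/P)/ln(1+r) = −ln(0.35957)/ln(1.01667) ≈ 61.880, so the balance reaches zero during payment 62.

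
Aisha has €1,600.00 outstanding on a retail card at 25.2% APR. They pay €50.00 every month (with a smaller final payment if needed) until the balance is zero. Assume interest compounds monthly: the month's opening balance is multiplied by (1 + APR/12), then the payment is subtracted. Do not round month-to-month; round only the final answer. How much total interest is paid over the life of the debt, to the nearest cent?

€1,082.04

Monthly rate r = 25.2%/12 = 2.1% = 0.021.
Payoff takes n = ⌈−ln(1 − rB₀/P)/ln(1+r)⌉ = ⌈53.638⌉ = 54 payments; the last is €32.04.
Total paid = 53·€50.00 + €32.04 = €2,682.04.
Total interest = total paid − principal = €2,682.04 − €1,600.00 = €1,082.04.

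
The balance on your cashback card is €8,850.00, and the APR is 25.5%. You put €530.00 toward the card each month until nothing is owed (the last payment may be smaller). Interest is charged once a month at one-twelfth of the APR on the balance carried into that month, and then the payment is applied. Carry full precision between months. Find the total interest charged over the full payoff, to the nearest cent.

Monthly rate r = 25.5%/12 = 2.125% = 0.02125.
Payoff takes n = ⌈−ln(1 − rB₀/P)/ln(1+r)⌉ = ⌈20.842⌉ = 21 payments; the last is €446.92.
Total paid = 20·€530.00 + €446.92 = €11,046.92.
Total interest = total paid − principal = €11,046.92 − €8,850.00 = €2,196.92.

€2,196.92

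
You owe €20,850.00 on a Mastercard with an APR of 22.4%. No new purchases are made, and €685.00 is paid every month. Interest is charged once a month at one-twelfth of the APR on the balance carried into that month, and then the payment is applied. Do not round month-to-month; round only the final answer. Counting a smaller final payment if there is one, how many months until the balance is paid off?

46 months

Monthly rate r = 22.4%/12 = 1.86667% = 0.0186667.
Recurrence: B ← B·(1+r) − €685.00.
Month 1: interest €389.20; balance after payment €20,554.20.
Month 2: interest €383.68; balance after payment €20,252.88.
Closed form: n = −ln(1 − rB₀/P)/ln(1+r) = −ln(0.43182)/ln(1.01867) ≈ 45.404, so the balance reaches zero during payment 46.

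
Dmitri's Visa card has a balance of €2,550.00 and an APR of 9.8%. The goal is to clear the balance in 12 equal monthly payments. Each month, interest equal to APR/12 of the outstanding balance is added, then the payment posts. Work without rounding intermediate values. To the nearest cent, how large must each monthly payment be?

€223.95

Monthly rate r = 9.8%/12 = 0.816667% = 0.00816667.
Level-payment amortization: P = B₀·r / (1 − (1+r)^(−n)) = 2550.00·0.00816667 / (1 − 1.00817^(−12)).
Denominator 1 − (1+r)^(−12) = 0.092990177.
P = 20.825 / 0.092990177 ≈ 223.95.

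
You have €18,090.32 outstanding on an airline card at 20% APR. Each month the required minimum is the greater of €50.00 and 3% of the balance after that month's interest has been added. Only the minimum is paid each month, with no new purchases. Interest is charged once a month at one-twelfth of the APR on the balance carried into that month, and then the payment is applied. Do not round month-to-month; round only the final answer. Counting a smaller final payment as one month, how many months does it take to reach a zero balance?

Monthly rate r = 20%/12 = 1.66667% = 0.0166667.
While 3% of the post-interest balance exceeds €50.00, each month B ← (B·(1+r))·(1 − 0.03), i.e. B shrinks by the factor (1+r)·0.97 = 0.98617.
This holds for months 1–173. Entering month 174 the balance is €1,624.99; 3% of the post-interest balance is now below €50.00, so the flat €50.00 minimum applies from here.
From month 174 a fixed €50.00 at rate r clears €1,624.99 in 48 more payments. Total: 173 + 48 = 221 months.

221 months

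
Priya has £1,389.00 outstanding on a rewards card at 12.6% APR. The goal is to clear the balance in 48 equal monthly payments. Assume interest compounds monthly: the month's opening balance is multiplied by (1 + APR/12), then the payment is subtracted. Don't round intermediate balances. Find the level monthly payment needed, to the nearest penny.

£36.99

Monthly rate r = 12.6%/12 = 1.05% = 0.0105.
Level-payment amortization: P = B₀·r / (1 − (1+r)^(−n)) = 1389.00·0.0105 / (1 − 1.0105^(−48)).
Denominator 1 − (1+r)^(−48) = 0.394301158.
P = 14.5845 / 0.394301158 ≈ 36.99.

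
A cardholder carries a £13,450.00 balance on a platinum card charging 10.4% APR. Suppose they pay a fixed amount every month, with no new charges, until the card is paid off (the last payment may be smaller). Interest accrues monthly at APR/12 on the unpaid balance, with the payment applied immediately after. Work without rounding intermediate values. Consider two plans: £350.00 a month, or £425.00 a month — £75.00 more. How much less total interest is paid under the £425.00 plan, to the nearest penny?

£638.94

Monthly rate r = 10.4%/12 = 0.866667% = 0.00866667.
At £350.00/mo: n = ⌈−ln(1 − rB₀/P)/ln(1+r)⌉ = 47 payments (last £328.12); total interest = total paid − £13,450.00 = £2,978.12.
At £425.00/mo: 38 payments (last £64.18); total interest £2,339.18.
Interest saved = £2,978.12 − £2,339.18 = £638.94.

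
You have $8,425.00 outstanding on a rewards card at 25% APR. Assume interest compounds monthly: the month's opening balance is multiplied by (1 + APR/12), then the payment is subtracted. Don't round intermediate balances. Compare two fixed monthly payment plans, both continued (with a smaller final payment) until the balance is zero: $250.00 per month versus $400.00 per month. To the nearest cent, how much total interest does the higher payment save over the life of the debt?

$3,475.96

Monthly rate r = 25%/12 = 2.08333% = 0.0208333.
At $250.00/mo: n = ⌈−ln(1 − rB₀/P)/ln(1+r)⌉ = 59 payments (last $182.65); total interest = total paid − $8,425.00 = $6,257.65.
At $400.00/mo: 29 payments (last $6.69); total interest $2,781.69.
Interest saved = $6,257.65 − $2,781.69 = $3,475.96.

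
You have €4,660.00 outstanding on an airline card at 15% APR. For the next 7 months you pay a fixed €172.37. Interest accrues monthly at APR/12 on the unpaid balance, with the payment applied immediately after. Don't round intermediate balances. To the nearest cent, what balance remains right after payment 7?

€3,830.57

Monthly rate r = 15%/12 = 1.25% = 0.0125.
Each month: B ← B·(1+r) − €172.37.
Month 1: interest €58.25; balance after payment €4,545.88.
Month 2: interest €56.82; balance after payment €4,430.33.
Month 3: interest €55.38; balance after payment €4,313.34.
Month 4: interest €53.92; balance after payment €4,194.89.
Month 5: interest €52.44; balance after payment €4,074.96.
Month 6: interest €50.94; balance after payment €3,953.52.
Month 7: interest €49.42; balance after payment €3,830.57.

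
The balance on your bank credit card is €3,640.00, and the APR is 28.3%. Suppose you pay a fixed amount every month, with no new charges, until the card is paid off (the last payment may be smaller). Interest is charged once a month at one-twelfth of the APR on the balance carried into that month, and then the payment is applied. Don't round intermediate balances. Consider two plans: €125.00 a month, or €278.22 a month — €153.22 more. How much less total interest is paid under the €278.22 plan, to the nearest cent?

€1,820.56

Monthly rate r = 28.3%/12 = 2.35833% = 0.0235833.
At €125.00/mo: n = ⌈−ln(1 − rB₀/P)/ln(1+r)⌉ = 50 payments (last €99.85); total interest = total paid − €3,640.00 = €2,584.85.
At €278.22/mo: 16 payments (last €230.99); total interest €764.29.
Interest saved = €2,584.85 − €764.29 = €1,820.56.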